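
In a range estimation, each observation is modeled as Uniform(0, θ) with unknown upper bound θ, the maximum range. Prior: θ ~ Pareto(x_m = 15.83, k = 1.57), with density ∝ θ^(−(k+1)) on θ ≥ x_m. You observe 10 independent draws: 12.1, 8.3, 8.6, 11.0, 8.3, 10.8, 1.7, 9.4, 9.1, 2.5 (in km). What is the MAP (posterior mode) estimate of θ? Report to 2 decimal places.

15.83

A Pareto(scale x_m, shape k) prior on the upper bound θ of Uniform(0, θ) is conjugate: posterior is Pareto(max(x_m, max xᵢ), k + n).
Sample maximum = 12.1; prior scale x_m = 15.83 → posterior scale = max = 15.83.
Posterior shape = 1.57 + 10 = 11.57.
The Pareto density is decreasing on [x_m, ∞), so the mode is x_m = 15.83.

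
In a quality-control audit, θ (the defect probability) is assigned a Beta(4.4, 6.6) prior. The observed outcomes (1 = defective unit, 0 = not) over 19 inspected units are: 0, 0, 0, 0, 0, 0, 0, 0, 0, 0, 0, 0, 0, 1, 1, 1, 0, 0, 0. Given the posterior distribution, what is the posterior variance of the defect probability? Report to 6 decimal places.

The Beta prior is conjugate to a Binomial/Bernoulli likelihood; the update adds successes to α and failures to β.
Posterior: Beta(α+k, β+n−k) = Beta(4.4+3, 6.6+16) = Beta(7.4, 22.6).
Var = αβ/((α+β)²(α+β+1)) = 7.4·22.6/(30.0²·31.0) = 0.005994.

0.005994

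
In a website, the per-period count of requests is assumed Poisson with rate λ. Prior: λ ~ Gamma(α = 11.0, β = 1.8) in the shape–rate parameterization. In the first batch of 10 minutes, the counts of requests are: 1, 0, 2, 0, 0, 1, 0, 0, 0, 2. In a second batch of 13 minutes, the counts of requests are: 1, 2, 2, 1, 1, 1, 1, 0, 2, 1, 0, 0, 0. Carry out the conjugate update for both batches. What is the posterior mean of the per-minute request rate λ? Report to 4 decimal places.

With a Gamma(shape α, rate β) prior, the Poisson likelihood is conjugate: the posterior is Gamma(α + ΣXᵢ, β + n).
Batch 1: sum of counts S = 6 over n = 10 minutes.
After batch 1: Gamma(α+S, β+n) = Gamma(11.0+6, 1.8+10) = Gamma(17.0, 11.8).
Batch 2: sum of counts S = 12 over n = 13 minutes.
After batch 2: Gamma(α+S, β+n) = Gamma(17.0+12, 11.8+13) = Gamma(29.0, 24.8).
Posterior mean = α/β = 29.0/24.8 = 1.1694.

1.1694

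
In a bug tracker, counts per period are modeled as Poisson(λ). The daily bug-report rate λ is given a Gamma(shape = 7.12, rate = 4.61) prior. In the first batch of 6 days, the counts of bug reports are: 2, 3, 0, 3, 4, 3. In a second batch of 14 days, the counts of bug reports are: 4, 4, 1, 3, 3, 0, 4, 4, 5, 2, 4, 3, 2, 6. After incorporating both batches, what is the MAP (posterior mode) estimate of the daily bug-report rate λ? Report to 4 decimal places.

2.6867

With a Gamma(shape α, rate β) prior, the Poisson likelihood is conjugate: the posterior is Gamma(α + ΣXᵢ, β + n).
Batch 1: sum of counts S = 15 over n = 6 days.
After batch 1: Gamma(α+S, β+n) = Gamma(7.12+15, 4.61+6) = Gamma(22.12, 10.61).
Batch 2: sum of counts S = 45 over n = 14 days.
After batch 2: Gamma(α+S, β+n) = Gamma(22.12+45, 10.61+14) = Gamma(67.12, 24.61).
Mode of Gamma(α,β) for α≥1 is (α−1)/β = 66.12/24.61 = 2.6867.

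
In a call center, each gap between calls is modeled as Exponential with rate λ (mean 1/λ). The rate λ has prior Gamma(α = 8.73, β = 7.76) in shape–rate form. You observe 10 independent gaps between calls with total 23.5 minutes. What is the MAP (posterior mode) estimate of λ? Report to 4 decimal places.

With a Gamma(shape α, rate β) prior on the exponential rate λ, the posterior after n observations with total T = Σxᵢ is Gamma(α+n, β+T).
Posterior: Gamma(8.73+10, 7.76+23.5) = Gamma(18.73, 31.26).
Mode = (α−1)/β = 0.5672.

0.5672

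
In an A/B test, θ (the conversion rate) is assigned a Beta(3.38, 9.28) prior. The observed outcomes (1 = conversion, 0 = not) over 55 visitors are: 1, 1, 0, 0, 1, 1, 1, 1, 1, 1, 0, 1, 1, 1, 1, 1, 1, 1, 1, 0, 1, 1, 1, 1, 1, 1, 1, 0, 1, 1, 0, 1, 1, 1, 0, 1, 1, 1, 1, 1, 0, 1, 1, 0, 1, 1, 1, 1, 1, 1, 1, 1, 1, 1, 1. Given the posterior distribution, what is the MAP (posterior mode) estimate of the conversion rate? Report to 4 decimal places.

0.7368

The Beta prior is conjugate to a Binomial/Bernoulli likelihood; the update adds successes to α and failures to β.
Posterior: Beta(α+k, β+n−k) = Beta(3.38+46, 9.28+9) = Beta(49.38, 18.28).
Mode of Beta(a,b) for a,b>1 is (a−1)/(a+b−2) = 48.38/65.66 = 0.7368.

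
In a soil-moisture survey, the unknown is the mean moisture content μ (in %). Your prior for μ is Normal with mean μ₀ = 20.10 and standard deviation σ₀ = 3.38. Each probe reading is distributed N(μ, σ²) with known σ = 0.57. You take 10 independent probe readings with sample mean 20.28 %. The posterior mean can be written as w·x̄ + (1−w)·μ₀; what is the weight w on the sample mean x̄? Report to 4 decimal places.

For Normal data with known variance σ², a Normal(μ₀, σ₀²) prior on μ is conjugate. Posterior precision = 1/σ₀² + n/σ²; posterior mean is the precision-weighted average of μ₀ and x̄.
σ₀² = 3.38² = 11.4244, σ² = 0.57² = 0.3249. Prior precision 1/σ₀² = 1/11.4244; data precision n/σ² = 10/0.3249.
w = (n/σ²)/(1/σ₀² + n/σ²) = n·σ₀²/(σ² + n·σ₀²) = 10·11.4244/(0.3249 + 10·11.4244) = 114.244/114.5689 = 0.9972.

0.9972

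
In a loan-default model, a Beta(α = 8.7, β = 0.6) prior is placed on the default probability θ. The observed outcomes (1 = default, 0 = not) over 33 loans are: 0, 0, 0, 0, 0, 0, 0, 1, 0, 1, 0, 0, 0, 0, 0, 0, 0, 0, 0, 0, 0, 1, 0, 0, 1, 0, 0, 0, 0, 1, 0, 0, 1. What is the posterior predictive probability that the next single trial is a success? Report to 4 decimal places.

The Beta prior is conjugate to a Binomial/Bernoulli likelihood; the update adds successes to α and failures to β.
Posterior: Beta(α+k, β+n−k) = Beta(8.7+6, 0.6+27) = Beta(14.7, 27.6).
For a single future Bernoulli trial, P(success | data) = α/(α+β) = 0.3475.

0.3475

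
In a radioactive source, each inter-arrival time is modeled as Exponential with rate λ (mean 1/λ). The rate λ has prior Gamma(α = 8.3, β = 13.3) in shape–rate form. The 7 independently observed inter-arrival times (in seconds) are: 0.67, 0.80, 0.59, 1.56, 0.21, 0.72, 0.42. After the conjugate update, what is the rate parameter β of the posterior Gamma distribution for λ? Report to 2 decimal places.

18.27

With a Gamma(shape α, rate β) prior on the exponential rate λ, the posterior after n observations with total T = Σxᵢ is Gamma(α+n, β+T).
Sum of observations T = 4.97 seconds; n = 7.
Posterior: Gamma(8.3+7, 13.3+4.97) = Gamma(15.3, 18.27).
Posterior β = 18.27.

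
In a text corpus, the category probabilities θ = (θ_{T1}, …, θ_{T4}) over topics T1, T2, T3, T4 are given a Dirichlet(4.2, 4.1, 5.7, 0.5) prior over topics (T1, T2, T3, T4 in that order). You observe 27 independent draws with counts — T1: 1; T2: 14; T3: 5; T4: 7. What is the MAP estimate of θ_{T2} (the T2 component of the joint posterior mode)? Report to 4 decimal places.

0.4560

The Dirichlet prior is conjugate to the Multinomial likelihood: each posterior αⱼ = prior αⱼ + observed count nⱼ.
Posterior concentration: (5.2, 18.1, 10.7, 7.5), total = 41.5.
Joint mode component: (α_{T2}−1)/(Σα−K) = 17.1/37.5 = 0.4560.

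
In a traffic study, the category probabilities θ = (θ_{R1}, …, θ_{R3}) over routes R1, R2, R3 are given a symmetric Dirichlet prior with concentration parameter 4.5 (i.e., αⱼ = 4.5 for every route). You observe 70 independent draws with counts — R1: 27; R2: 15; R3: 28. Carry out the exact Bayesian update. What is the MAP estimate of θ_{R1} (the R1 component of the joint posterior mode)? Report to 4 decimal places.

The Dirichlet prior is conjugate to the Multinomial likelihood: each posterior αⱼ = prior αⱼ + observed count nⱼ.
Posterior concentration: (31.5, 19.5, 32.5), total = 83.5.
Joint mode component: (α_{R1}−1)/(Σα−K) = 30.5/80.5 = 0.3789.

0.3789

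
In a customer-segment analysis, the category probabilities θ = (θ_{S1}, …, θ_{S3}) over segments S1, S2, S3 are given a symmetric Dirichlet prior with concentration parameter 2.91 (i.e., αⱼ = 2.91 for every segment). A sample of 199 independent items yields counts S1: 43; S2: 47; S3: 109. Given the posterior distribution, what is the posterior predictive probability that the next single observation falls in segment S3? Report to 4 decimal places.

The Dirichlet prior is conjugate to the Multinomial likelihood: each posterior αⱼ = prior αⱼ + observed count nⱼ.
Posterior concentration: (45.91, 49.91, 111.91), total = 207.73.
P(next = S3 | data) = α_{S3}/Σα = 0.5387.

0.5387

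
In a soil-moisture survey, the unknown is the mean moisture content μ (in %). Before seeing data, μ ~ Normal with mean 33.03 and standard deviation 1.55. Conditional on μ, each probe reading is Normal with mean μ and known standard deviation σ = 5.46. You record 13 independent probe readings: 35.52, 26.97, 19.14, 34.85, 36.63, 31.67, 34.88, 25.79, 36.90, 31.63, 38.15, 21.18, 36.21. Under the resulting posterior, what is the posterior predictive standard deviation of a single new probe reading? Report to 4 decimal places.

For Normal data with known variance σ², a Normal(μ₀, σ₀²) prior on μ is conjugate. Posterior precision = 1/σ₀² + n/σ²; posterior mean is the precision-weighted average of μ₀ and x̄.
σ₀² = 1.55² = 2.4025, σ² = 5.46² = 29.8116; σ² + n·σ₀² = 29.8116 + 13·2.4025 = 61.0441.
Posterior precision = 1/σ₀² + n/σ² = 1/2.4025 + 13/29.8116 = (σ² + n·σ₀²)/(σ₀²σ²) = 61.0441/(2.4025·29.8116); posterior variance σₙ² = σ₀²σ²/(σ² + n·σ₀²) = 2.4025·29.8116/61.0441 = 1.173289.
Predictive variance for one new observation = σₙ² + σ² = 2.4025·29.8116/61.0441 + 29.8116 = σ²·(σ₀² + 61.0441)/61.0441 = 29.8116·63.4466/61.0441 = 30.984889; SD = √(29.8116·63.4466/61.0441) = 5.5664.

5.5664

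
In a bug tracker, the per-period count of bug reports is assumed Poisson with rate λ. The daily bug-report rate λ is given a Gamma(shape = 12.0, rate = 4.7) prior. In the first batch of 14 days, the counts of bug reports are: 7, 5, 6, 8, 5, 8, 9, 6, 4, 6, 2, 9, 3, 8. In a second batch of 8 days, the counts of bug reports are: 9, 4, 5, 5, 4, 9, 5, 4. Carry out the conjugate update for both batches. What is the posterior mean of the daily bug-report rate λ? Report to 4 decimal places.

5.3558

With a Gamma(shape α, rate β) prior, the Poisson likelihood is conjugate: the posterior is Gamma(α + ΣXᵢ, β + n).
Batch 1: sum of counts S = 86 over n = 14 days.
After batch 1: Gamma(α+S, β+n) = Gamma(12.0+86, 4.7+14) = Gamma(98.0, 18.7).
Batch 2: sum of counts S = 45 over n = 8 days.
After batch 2: Gamma(α+S, β+n) = Gamma(98.0+45, 18.7+8) = Gamma(143.0, 26.7).
Posterior mean = α/β = 143.0/26.7 = 5.3558.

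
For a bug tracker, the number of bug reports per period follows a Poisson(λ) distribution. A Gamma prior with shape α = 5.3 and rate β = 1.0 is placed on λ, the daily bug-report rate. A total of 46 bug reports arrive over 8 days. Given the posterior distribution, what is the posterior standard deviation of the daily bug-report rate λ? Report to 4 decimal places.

With a Gamma(shape α, rate β) prior, the Poisson likelihood is conjugate: the posterior is Gamma(α + ΣXᵢ, β + n).
Posterior: Gamma(α+S, β+n) = Gamma(5.3+46, 1.0+8) = Gamma(51.3, 9.0).
SD = √α/β = √51.3/9.0 = 0.7958.

0.7958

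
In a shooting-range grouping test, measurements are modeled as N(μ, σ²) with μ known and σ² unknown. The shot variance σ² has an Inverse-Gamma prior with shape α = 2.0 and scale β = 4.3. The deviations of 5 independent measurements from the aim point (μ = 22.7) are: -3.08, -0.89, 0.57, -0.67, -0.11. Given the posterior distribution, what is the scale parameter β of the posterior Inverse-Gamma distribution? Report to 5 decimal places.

9.83220

With known mean μ and an Inverse-Gamma(α, β) prior on σ², the Normal likelihood is conjugate: posterior is Inv-Gamma(α + n/2, β + Σ(xᵢ−μ)²/2).
Σ(xᵢ−μ)² = (-3.08)² + (-0.89)² + (0.57)² + (-0.67)² + (-0.11)² = 11.0644.
Posterior: Inv-Gamma(2.0 + 5/2, 4.3 + 11.0644/2) = Inv-Gamma(4.50, 9.83220).
Posterior β = 9.83220.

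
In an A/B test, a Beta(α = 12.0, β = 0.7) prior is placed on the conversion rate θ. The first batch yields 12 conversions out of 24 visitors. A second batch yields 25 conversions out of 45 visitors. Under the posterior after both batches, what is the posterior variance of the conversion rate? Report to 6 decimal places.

The Beta prior is conjugate to a Binomial/Bernoulli likelihood; the update adds successes to α and failures to β.
After batch 1: Beta(12.0+12, 0.7+12) = Beta(24.0, 12.7).
After batch 2: Beta(24.0+25, 12.7+20) = Beta(49.0, 32.7).
Var = αβ/((α+β)²(α+β+1)) = 49.0·32.7/(81.7²·82.7) = 0.002903.

0.002903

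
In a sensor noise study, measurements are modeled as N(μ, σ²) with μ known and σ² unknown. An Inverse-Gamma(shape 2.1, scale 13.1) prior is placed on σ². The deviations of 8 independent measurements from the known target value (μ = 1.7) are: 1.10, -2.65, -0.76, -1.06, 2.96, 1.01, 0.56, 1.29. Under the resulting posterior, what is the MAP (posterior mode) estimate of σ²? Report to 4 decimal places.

With known mean μ and an Inverse-Gamma(α, β) prior on σ², the Normal likelihood is conjugate: posterior is Inv-Gamma(α + n/2, β + Σ(xᵢ−μ)²/2).
Σ(xᵢ−μ)² = (1.10)² + (-2.65)² + (-0.76)² + (-1.06)² + (2.96)² + (1.01)² + (0.56)² + (1.29)² = 21.6931.
Posterior: Inv-Gamma(2.1 + 8/2, 13.1 + 21.6931/2) = Inv-Gamma(6.10, 23.94655).
Mode = β/(α+1) = 23.94655/7.10 = 3.3728.

3.3728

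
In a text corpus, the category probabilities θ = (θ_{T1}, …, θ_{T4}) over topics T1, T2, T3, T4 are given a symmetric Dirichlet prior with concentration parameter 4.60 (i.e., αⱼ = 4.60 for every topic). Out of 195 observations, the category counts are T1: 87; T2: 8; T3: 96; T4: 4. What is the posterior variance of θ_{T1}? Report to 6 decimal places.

0.001143

The Dirichlet prior is conjugate to the Multinomial likelihood: each posterior αⱼ = prior αⱼ + observed count nⱼ.
Posterior concentration: (91.60, 12.60, 100.60, 8.60), total = 213.40.
Var[θ_j] = α_j(Σα−α_j)/((Σα)²(Σα+1)) = 91.60·121.80/(213.40²·214.40) = 0.001143.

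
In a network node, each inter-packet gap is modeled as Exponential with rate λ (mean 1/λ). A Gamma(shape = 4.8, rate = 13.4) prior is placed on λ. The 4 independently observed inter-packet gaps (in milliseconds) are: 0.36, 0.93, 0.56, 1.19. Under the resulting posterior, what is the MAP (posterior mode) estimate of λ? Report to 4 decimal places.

0.4745

With a Gamma(shape α, rate β) prior on the exponential rate λ, the posterior after n observations with total T = Σxᵢ is Gamma(α+n, β+T).
Sum of observations T = 3.04 milliseconds; n = 4.
Posterior: Gamma(4.8+4, 13.4+3.04) = Gamma(8.8, 16.44).
Mode = (α−1)/β = 0.4745.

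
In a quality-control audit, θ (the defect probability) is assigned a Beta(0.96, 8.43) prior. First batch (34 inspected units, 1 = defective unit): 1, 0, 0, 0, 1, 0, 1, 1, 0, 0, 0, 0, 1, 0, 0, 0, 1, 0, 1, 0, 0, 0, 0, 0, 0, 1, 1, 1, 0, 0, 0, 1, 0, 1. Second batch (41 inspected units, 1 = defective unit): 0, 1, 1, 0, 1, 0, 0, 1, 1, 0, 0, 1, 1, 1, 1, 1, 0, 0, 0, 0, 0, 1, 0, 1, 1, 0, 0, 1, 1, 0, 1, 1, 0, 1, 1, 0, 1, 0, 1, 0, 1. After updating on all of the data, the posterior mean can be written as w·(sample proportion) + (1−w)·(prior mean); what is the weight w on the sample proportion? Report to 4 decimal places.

0.8887

The Beta prior is conjugate to a Binomial/Bernoulli likelihood; the update adds successes to α and failures to β.
Total number of inspected units: n = 34 + 41 = 75.
Posterior mean = (α₀+k)/(α₀+β₀+n) = [n/(α₀+β₀+n)]·(k/n) + [(α₀+β₀)/(α₀+β₀+n)]·α₀/(α₀+β₀), so only n and the prior enter the weight.
The weight on the data is w = n/(α₀+β₀+n) = 75/(0.96+8.43+75) = 75/84.39 = 0.8887.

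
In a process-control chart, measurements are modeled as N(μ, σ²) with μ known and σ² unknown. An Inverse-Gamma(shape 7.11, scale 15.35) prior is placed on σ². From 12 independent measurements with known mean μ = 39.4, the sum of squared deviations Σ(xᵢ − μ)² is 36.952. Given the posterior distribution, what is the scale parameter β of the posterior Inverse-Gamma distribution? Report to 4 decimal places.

33.8260

With known mean μ and an Inverse-Gamma(α, β) prior on σ², the Normal likelihood is conjugate: posterior is Inv-Gamma(α + n/2, β + Σ(xᵢ−μ)²/2).
Posterior: Inv-Gamma(7.11 + 12/2, 15.35 + 36.952/2) = Inv-Gamma(13.11, 33.8260).
Posterior β = 33.8260.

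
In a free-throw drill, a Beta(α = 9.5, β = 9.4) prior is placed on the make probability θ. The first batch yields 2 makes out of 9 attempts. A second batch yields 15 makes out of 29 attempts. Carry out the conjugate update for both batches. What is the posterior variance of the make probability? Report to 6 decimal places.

0.004298

The Beta prior is conjugate to a Binomial/Bernoulli likelihood; the update adds successes to α and failures to β.
After batch 1: Beta(9.5+2, 9.4+7) = Beta(11.5, 16.4).
After batch 2: Beta(11.5+15, 16.4+14) = Beta(26.5, 30.4).
Var = αβ/((α+β)²(α+β+1)) = 26.5·30.4/(56.9²·57.9) = 0.004298.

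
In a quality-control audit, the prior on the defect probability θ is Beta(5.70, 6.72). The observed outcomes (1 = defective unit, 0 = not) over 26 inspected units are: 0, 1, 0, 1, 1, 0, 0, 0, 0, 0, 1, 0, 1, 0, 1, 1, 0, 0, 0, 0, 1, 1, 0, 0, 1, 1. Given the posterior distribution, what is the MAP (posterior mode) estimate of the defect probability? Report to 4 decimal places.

0.4311

The Beta prior is conjugate to a Binomial/Bernoulli likelihood; the update adds successes to α and failures to β.
Posterior: Beta(α+k, β+n−k) = Beta(5.70+11, 6.72+15) = Beta(16.70, 21.72).
Mode of Beta(a,b) for a,b>1 is (a−1)/(a+b−2) = 15.70/36.42 = 0.4311.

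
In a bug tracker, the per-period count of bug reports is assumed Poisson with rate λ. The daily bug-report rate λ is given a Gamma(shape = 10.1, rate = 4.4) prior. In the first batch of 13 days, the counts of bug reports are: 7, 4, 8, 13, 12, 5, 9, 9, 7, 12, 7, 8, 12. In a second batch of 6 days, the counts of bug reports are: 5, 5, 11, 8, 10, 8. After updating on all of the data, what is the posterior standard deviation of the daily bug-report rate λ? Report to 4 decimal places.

With a Gamma(shape α, rate β) prior, the Poisson likelihood is conjugate: the posterior is Gamma(α + ΣXᵢ, β + n).
Batch 1: sum of counts S = 113 over n = 13 days.
After batch 1: Gamma(α+S, β+n) = Gamma(10.1+113, 4.4+13) = Gamma(123.1, 17.4).
Batch 2: sum of counts S = 47 over n = 6 days.
After batch 2: Gamma(α+S, β+n) = Gamma(123.1+47, 17.4+6) = Gamma(170.1, 23.4).
SD = √α/β = √170.1/23.4 = 0.5574.

0.5574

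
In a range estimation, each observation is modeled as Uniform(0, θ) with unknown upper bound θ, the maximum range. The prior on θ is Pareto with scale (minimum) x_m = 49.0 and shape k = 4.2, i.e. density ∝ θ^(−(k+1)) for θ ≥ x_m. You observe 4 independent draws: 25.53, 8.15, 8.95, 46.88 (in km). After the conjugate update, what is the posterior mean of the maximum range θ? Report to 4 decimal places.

55.8056

A Pareto(scale x_m, shape k) prior on the upper bound θ of Uniform(0, θ) is conjugate: posterior is Pareto(max(x_m, max xᵢ), k + n).
Sample maximum = 46.88; prior scale x_m = 49.0 → posterior scale = max = 49.00.
Posterior shape = 4.2 + 4 = 8.2.
E[θ|data] = k·x_m/(k−1) = 8.2·49.00/7.2 = 55.8056.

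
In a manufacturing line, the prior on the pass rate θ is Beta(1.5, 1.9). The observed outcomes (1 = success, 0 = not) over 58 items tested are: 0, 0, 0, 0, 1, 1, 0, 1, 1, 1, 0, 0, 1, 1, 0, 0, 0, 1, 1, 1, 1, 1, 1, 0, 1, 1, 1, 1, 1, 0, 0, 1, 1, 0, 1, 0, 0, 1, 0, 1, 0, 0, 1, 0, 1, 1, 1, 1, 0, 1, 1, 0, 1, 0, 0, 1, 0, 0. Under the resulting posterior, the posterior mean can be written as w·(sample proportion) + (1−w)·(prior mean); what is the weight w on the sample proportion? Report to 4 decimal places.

0.9446

The Beta prior is conjugate to a Binomial/Bernoulli likelihood; the update adds successes to α and failures to β.
Posterior mean = (α₀+k)/(α₀+β₀+n) = [n/(α₀+β₀+n)]·(k/n) + [(α₀+β₀)/(α₀+β₀+n)]·α₀/(α₀+β₀), so only n and the prior enter the weight.
The weight on the data is w = n/(α₀+β₀+n) = 58/(1.5+1.9+58) = 58/61.4 = 0.9446.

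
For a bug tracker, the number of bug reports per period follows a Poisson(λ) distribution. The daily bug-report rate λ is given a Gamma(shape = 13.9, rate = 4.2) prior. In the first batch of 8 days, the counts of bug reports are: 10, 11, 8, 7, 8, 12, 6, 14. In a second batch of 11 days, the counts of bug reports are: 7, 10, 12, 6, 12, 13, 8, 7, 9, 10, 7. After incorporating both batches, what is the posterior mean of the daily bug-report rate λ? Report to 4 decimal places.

8.2284

With a Gamma(shape α, rate β) prior, the Poisson likelihood is conjugate: the posterior is Gamma(α + ΣXᵢ, β + n).
Batch 1: sum of counts S = 76 over n = 8 days.
After batch 1: Gamma(α+S, β+n) = Gamma(13.9+76, 4.2+8) = Gamma(89.9, 12.2).
Batch 2: sum of counts S = 101 over n = 11 days.
After batch 2: Gamma(α+S, β+n) = Gamma(89.9+101, 12.2+11) = Gamma(190.9, 23.2).
Posterior mean = α/β = 190.9/23.2 = 8.2284.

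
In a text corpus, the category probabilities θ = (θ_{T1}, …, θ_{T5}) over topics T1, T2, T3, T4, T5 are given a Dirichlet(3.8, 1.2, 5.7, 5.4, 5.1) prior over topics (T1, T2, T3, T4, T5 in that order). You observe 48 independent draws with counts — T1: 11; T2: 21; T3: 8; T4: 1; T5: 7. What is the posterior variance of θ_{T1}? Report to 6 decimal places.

The Dirichlet prior is conjugate to the Multinomial likelihood: each posterior αⱼ = prior αⱼ + observed count nⱼ.
Posterior concentration: (14.8, 22.2, 13.7, 6.4, 12.1), total = 69.2.
Var[θ_j] = α_j(Σα−α_j)/((Σα)²(Σα+1)) = 14.8·54.4/(69.2²·70.2) = 0.002395.

0.002395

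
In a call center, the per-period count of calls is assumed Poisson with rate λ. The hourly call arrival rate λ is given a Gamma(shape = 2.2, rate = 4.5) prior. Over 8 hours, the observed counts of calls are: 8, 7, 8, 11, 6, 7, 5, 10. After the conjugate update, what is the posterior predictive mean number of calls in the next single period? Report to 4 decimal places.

With a Gamma(shape α, rate β) prior, the Poisson likelihood is conjugate: the posterior is Gamma(α + ΣXᵢ, β + n).
Sum of counts S = 62 over n = 8 hours.
Posterior: Gamma(α+S, β+n) = Gamma(2.2+62, 4.5+8) = Gamma(64.2, 12.5).
The predictive distribution for one future period is NegBinom with mean α/β = 5.1360.

5.1360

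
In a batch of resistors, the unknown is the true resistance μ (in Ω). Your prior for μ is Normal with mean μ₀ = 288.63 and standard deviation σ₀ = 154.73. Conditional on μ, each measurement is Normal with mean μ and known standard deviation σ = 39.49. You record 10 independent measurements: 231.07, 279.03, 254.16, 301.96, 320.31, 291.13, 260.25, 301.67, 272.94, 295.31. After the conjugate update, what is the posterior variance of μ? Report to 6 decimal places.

154.936804

For Normal data with known variance σ², a Normal(μ₀, σ₀²) prior on μ is conjugate. Posterior precision = 1/σ₀² + n/σ²; posterior mean is the precision-weighted average of μ₀ and x̄.
σ₀² = 154.73² = 23941.3729, σ² = 39.49² = 1559.4601; σ² + n·σ₀² = 1559.4601 + 10·23941.3729 = 240973.1891.
Posterior precision = 1/σ₀² + n/σ² = 1/23941.3729 + 10/1559.4601 = (σ² + n·σ₀²)/(σ₀²σ²) = 240973.1891/(23941.3729·1559.4601); posterior variance σₙ² = σ₀²σ²/(σ² + n·σ₀²) = 23941.3729·1559.4601/240973.1891 = 154.936804.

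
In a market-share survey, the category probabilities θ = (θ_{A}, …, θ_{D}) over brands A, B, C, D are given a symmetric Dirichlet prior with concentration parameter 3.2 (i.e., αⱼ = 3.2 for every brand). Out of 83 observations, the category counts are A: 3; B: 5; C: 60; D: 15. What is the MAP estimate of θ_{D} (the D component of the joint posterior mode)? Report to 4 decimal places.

0.1874

The Dirichlet prior is conjugate to the Multinomial likelihood: each posterior αⱼ = prior αⱼ + observed count nⱼ.
Posterior concentration: (6.2, 8.2, 63.2, 18.2), total = 95.8.
Joint mode component: (α_{D}−1)/(Σα−K) = 17.2/91.8 = 0.1874.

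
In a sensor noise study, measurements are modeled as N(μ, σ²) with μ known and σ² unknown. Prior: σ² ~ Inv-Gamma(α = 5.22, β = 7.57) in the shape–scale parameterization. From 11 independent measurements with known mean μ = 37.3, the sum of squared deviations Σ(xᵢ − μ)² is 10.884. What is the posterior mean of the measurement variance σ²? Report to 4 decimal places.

1.3387

With known mean μ and an Inverse-Gamma(α, β) prior on σ², the Normal likelihood is conjugate: posterior is Inv-Gamma(α + n/2, β + Σ(xᵢ−μ)²/2).
Posterior: Inv-Gamma(5.22 + 11/2, 7.57 + 10.884/2) = Inv-Gamma(10.72, 13.0120).
E[σ²|data] = β/(α−1) = 13.0120/9.72 = 1.3387.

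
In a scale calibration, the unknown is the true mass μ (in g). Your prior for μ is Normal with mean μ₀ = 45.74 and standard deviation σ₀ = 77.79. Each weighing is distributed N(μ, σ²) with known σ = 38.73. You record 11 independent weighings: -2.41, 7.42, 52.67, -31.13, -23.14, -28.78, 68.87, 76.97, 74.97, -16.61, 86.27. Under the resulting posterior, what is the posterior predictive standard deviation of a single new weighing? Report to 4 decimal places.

For Normal data with known variance σ², a Normal(μ₀, σ₀²) prior on μ is conjugate. Posterior precision = 1/σ₀² + n/σ²; posterior mean is the precision-weighted average of μ₀ and x̄.
σ₀² = 77.79² = 6051.2841, σ² = 38.73² = 1500.0129; σ² + n·σ₀² = 1500.0129 + 11·6051.2841 = 68064.138.
Posterior precision = 1/σ₀² + n/σ² = 1/6051.2841 + 11/1500.0129 = (σ² + n·σ₀²)/(σ₀²σ²) = 68064.138/(6051.2841·1500.0129); posterior variance σₙ² = σ₀²σ²/(σ² + n·σ₀²) = 6051.2841·1500.0129/68064.138 = 133.359571.
Predictive variance for one new observation = σₙ² + σ² = 6051.2841·1500.0129/68064.138 + 1500.0129 = σ²·(σ₀² + 68064.138)/68064.138 = 1500.0129·74115.4221/68064.138 = 1633.372471; SD = √(1500.0129·74115.4221/68064.138) = 40.4150.

40.4150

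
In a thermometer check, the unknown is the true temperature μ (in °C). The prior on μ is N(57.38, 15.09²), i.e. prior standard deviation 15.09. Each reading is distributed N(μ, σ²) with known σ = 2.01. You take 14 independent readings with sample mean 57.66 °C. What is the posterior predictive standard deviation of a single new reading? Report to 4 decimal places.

2.0805

For Normal data with known variance σ², a Normal(μ₀, σ₀²) prior on μ is conjugate. Posterior precision = 1/σ₀² + n/σ²; posterior mean is the precision-weighted average of μ₀ and x̄.
σ₀² = 15.09² = 227.7081, σ² = 2.01² = 4.0401; σ² + n·σ₀² = 4.0401 + 14·227.7081 = 3191.9535.
Posterior precision = 1/σ₀² + n/σ² = 1/227.7081 + 14/4.0401 = (σ² + n·σ₀²)/(σ₀²σ²) = 3191.9535/(227.7081·4.0401); posterior variance σₙ² = σ₀²σ²/(σ² + n·σ₀²) = 227.7081·4.0401/3191.9535 = 0.288213.
Predictive variance for one new observation = σₙ² + σ² = 227.7081·4.0401/3191.9535 + 4.0401 = σ²·(σ₀² + 3191.9535)/3191.9535 = 4.0401·3419.6616/3191.9535 = 4.328313; SD = √(4.0401·3419.6616/3191.9535) = 2.0805.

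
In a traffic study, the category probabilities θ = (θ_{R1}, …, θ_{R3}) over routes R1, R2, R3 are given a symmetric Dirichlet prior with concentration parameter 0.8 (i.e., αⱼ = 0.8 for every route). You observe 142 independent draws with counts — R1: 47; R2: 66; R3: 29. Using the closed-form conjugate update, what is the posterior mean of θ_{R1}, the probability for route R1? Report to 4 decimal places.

The Dirichlet prior is conjugate to the Multinomial likelihood: each posterior αⱼ = prior αⱼ + observed count nⱼ.
Posterior concentration: (47.8, 66.8, 29.8), total = 144.4.
E[θ_{R1}|data] = α_{R1}/Σα = 47.8/144.4 = 0.3310.

0.3310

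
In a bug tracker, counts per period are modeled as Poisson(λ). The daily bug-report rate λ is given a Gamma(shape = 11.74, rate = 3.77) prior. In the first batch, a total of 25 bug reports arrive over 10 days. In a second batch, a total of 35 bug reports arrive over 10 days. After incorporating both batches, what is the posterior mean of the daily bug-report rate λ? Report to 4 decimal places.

3.0181

With a Gamma(shape α, rate β) prior, the Poisson likelihood is conjugate: the posterior is Gamma(α + ΣXᵢ, β + n).
After batch 1: Gamma(α+S, β+n) = Gamma(11.74+25, 3.77+10) = Gamma(36.74, 13.77).
After batch 2: Gamma(α+S, β+n) = Gamma(36.74+35, 13.77+10) = Gamma(71.74, 23.77).
Posterior mean = α/β = 71.74/23.77 = 3.0181.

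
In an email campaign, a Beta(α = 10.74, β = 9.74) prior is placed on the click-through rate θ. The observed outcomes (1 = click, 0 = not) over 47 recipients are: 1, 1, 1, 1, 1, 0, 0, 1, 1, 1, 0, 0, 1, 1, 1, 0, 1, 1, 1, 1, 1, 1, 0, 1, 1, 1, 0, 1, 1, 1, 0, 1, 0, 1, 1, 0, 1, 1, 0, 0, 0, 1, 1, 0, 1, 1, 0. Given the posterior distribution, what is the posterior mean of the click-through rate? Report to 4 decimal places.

0.6334

The Beta prior is conjugate to a Binomial/Bernoulli likelihood; the update adds successes to α and failures to β.
Posterior: Beta(α+k, β+n−k) = Beta(10.74+32, 9.74+15) = Beta(42.74, 24.74).
Posterior mean = α/(α+β) = 42.74/67.48 = 0.6334.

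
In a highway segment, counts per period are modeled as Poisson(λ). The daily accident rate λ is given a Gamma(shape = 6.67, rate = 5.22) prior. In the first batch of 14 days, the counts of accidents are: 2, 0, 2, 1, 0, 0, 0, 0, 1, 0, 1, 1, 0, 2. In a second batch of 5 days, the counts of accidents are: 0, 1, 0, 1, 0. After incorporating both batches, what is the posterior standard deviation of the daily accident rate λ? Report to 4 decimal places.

0.1784

With a Gamma(shape α, rate β) prior, the Poisson likelihood is conjugate: the posterior is Gamma(α + ΣXᵢ, β + n).
Batch 1: sum of counts S = 10 over n = 14 days.
After batch 1: Gamma(α+S, β+n) = Gamma(6.67+10, 5.22+14) = Gamma(16.67, 19.22).
Batch 2: sum of counts S = 2 over n = 5 days.
After batch 2: Gamma(α+S, β+n) = Gamma(16.67+2, 19.22+5) = Gamma(18.67, 24.22).
SD = √α/β = √18.67/24.22 = 0.1784.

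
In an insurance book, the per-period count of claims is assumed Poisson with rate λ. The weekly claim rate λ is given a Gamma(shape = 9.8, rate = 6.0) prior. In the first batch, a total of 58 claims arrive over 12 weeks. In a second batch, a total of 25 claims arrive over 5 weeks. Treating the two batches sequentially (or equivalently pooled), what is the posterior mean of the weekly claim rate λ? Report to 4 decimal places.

With a Gamma(shape α, rate β) prior, the Poisson likelihood is conjugate: the posterior is Gamma(α + ΣXᵢ, β + n).
After batch 1: Gamma(α+S, β+n) = Gamma(9.8+58, 6.0+12) = Gamma(67.8, 18.0).
After batch 2: Gamma(α+S, β+n) = Gamma(67.8+25, 18.0+5) = Gamma(92.8, 23.0).
Posterior mean = α/β = 92.8/23.0 = 4.0348.

4.0348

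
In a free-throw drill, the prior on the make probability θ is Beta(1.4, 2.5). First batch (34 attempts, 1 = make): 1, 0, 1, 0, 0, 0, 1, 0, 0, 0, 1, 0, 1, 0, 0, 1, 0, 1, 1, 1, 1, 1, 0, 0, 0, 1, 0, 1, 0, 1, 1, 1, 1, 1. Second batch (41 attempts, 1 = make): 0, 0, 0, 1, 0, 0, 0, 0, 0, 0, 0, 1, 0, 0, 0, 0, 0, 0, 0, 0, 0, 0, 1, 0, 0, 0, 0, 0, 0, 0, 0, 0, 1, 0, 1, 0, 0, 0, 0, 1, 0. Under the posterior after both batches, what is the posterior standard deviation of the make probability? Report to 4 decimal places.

The Beta prior is conjugate to a Binomial/Bernoulli likelihood; the update adds successes to α and failures to β.
After batch 1: Beta(1.4+18, 2.5+16) = Beta(19.4, 18.5).
After batch 2: Beta(19.4+6, 18.5+35) = Beta(25.4, 53.5).
Var = αβ/((α+β)²(α+β+1)) = 25.4·53.5/(78.9²·79.9) = 0.00273204; SD = √0.00273204 = 0.0523.

0.0523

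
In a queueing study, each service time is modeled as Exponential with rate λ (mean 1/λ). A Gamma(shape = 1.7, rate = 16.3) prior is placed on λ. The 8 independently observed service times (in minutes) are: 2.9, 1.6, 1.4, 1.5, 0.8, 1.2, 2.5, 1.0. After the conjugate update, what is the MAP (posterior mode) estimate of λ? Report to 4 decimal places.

0.2979

With a Gamma(shape α, rate β) prior on the exponential rate λ, the posterior after n observations with total T = Σxᵢ is Gamma(α+n, β+T).
Sum of observations T = 12.9 minutes; n = 8.
Posterior: Gamma(1.7+8, 16.3+12.9) = Gamma(9.7, 29.2).
Mode = (α−1)/β = 0.2979.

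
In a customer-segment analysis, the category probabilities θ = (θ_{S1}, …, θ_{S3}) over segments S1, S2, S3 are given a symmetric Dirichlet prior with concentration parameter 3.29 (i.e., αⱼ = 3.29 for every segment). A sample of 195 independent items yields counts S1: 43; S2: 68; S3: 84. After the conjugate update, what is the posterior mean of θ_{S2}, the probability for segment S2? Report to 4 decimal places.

0.3480

The Dirichlet prior is conjugate to the Multinomial likelihood: each posterior αⱼ = prior αⱼ + observed count nⱼ.
Posterior concentration: (46.29, 71.29, 87.29), total = 204.87.
E[θ_{S2}|data] = α_{S2}/Σα = 71.29/204.87 = 0.3480.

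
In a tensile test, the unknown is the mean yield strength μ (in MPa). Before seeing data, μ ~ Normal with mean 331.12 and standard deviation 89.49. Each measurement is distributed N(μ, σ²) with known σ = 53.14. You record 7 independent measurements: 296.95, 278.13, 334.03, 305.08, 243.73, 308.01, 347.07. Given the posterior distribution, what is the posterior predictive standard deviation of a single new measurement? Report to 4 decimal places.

56.6385

For Normal data with known variance σ², a Normal(μ₀, σ₀²) prior on μ is conjugate. Posterior precision = 1/σ₀² + n/σ²; posterior mean is the precision-weighted average of μ₀ and x̄.
σ₀² = 89.49² = 8008.4601, σ² = 53.14² = 2823.8596; σ² + n·σ₀² = 2823.8596 + 7·8008.4601 = 58883.0803.
Posterior precision = 1/σ₀² + n/σ² = 1/8008.4601 + 7/2823.8596 = (σ² + n·σ₀²)/(σ₀²σ²) = 58883.0803/(8008.4601·2823.8596); posterior variance σₙ² = σ₀²σ²/(σ² + n·σ₀²) = 8008.4601·2823.8596/58883.0803 = 384.062227.
Predictive variance for one new observation = σₙ² + σ² = 8008.4601·2823.8596/58883.0803 + 2823.8596 = σ²·(σ₀² + 58883.0803)/58883.0803 = 2823.8596·66891.5404/58883.0803 = 3207.921827; SD = √(2823.8596·66891.5404/58883.0803) = 56.6385.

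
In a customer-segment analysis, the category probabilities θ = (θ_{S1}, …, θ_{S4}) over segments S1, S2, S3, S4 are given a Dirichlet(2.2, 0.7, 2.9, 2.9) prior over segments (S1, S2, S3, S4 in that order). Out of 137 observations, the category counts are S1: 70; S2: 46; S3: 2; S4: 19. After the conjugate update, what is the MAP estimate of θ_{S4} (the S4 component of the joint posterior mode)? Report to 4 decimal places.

The Dirichlet prior is conjugate to the Multinomial likelihood: each posterior αⱼ = prior αⱼ + observed count nⱼ.
Posterior concentration: (72.2, 46.7, 4.9, 21.9), total = 145.7.
Joint mode component: (α_{S4}−1)/(Σα−K) = 20.9/141.7 = 0.1475.

0.1475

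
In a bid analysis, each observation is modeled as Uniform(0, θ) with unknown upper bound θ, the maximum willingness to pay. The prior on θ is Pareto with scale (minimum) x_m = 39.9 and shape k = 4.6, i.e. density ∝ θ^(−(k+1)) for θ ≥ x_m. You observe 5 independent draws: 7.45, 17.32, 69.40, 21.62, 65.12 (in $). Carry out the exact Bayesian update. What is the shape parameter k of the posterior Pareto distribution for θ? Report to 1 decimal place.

9.6

A Pareto(scale x_m, shape k) prior on the upper bound θ of Uniform(0, θ) is conjugate: posterior is Pareto(max(x_m, max xᵢ), k + n).
Sample maximum = 69.40; prior scale x_m = 39.9 → posterior scale = max = 69.40.
Posterior shape = 4.6 + 5 = 9.6.
Posterior shape k = 9.6.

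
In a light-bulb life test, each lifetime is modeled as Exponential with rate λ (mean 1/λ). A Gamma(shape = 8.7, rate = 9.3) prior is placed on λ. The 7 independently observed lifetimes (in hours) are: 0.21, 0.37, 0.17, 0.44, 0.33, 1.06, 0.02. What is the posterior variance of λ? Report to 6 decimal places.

0.110868

With a Gamma(shape α, rate β) prior on the exponential rate λ, the posterior after n observations with total T = Σxᵢ is Gamma(α+n, β+T).
Sum of observations T = 2.60 hours; n = 7.
Posterior: Gamma(8.7+7, 9.3+2.60) = Gamma(15.7, 11.90).
Var = α/β² = 0.110868.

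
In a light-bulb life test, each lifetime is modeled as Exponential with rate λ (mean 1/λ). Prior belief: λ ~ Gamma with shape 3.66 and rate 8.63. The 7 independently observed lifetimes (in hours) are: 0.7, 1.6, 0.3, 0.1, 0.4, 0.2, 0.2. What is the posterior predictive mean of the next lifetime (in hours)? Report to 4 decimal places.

1.2557

With a Gamma(shape α, rate β) prior on the exponential rate λ, the posterior after n observations with total T = Σxᵢ is Gamma(α+n, β+T).
Sum of observations T = 3.5 hours; n = 7.
Posterior: Gamma(3.66+7, 8.63+3.5) = Gamma(10.66, 12.13).
The predictive distribution for the next observation is Lomax; its mean is β/(α−1) = 12.13/9.66 = 1.2557.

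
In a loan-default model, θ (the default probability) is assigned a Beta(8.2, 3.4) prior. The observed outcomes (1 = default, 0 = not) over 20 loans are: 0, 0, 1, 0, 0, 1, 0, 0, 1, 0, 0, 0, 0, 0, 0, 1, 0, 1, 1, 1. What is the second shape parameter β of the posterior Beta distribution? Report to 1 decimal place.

The Beta prior is conjugate to a Binomial/Bernoulli likelihood; the update adds successes to α and failures to β.
Posterior: Beta(α+k, β+n−k) = Beta(8.2+7, 3.4+13) = Beta(15.2, 16.4).
Posterior β = 16.4.

16.4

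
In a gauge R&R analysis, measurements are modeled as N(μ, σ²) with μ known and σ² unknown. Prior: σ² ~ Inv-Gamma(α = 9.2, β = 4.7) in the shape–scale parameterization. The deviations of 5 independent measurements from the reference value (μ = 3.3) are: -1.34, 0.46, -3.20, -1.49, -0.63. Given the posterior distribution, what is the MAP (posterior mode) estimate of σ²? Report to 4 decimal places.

0.9553

With known mean μ and an Inverse-Gamma(α, β) prior on σ², the Normal likelihood is conjugate: posterior is Inv-Gamma(α + n/2, β + Σ(xᵢ−μ)²/2).
Σ(xᵢ−μ)² = (-1.34)² + (0.46)² + (-3.20)² + (-1.49)² + (-0.63)² = 14.8642.
Posterior: Inv-Gamma(9.2 + 5/2, 4.7 + 14.8642/2) = Inv-Gamma(11.70, 12.13210).
Mode = β/(α+1) = 12.13210/12.70 = 0.9553.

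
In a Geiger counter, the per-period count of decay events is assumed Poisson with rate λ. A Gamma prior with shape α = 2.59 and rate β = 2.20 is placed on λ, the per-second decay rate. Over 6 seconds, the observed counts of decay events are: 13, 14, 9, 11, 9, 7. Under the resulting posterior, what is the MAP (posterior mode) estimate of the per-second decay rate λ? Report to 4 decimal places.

7.8768

With a Gamma(shape α, rate β) prior, the Poisson likelihood is conjugate: the posterior is Gamma(α + ΣXᵢ, β + n).
Sum of counts S = 63 over n = 6 seconds.
Posterior: Gamma(α+S, β+n) = Gamma(2.59+63, 2.20+6) = Gamma(65.59, 8.20).
Mode of Gamma(α,β) for α≥1 is (α−1)/β = 64.59/8.20 = 7.8768.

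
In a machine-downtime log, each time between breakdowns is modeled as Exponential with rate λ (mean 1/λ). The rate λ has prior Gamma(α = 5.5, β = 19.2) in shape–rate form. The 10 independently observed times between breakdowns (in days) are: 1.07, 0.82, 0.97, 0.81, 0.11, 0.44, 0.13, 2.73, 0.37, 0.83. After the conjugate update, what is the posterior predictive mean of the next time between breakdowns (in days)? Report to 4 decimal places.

With a Gamma(shape α, rate β) prior on the exponential rate λ, the posterior after n observations with total T = Σxᵢ is Gamma(α+n, β+T).
Sum of observations T = 8.28 days; n = 10.
Posterior: Gamma(5.5+10, 19.2+8.28) = Gamma(15.5, 27.48).
The predictive distribution for the next observation is Lomax; its mean is β/(α−1) = 27.48/14.5 = 1.8952.

1.8952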